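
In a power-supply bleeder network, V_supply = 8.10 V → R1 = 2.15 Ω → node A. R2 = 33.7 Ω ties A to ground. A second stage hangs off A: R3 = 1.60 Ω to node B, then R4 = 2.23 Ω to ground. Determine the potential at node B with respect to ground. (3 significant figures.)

Looking into the second stage from A: R3 + R4 = 3.830 Ω appears in parallel with R2.
Effective lower resistance at A: R2 ‖ 3.830 = 3.439 Ω.
So V_A = 8.10 × 0.6153 = 4.984 V.
Stage 2 is unloaded, so V_B = V_A · R4/(R3+R4) = 4.984 × 2.23/3.830 = 2.902 V.

V_B ≈ 2.90 V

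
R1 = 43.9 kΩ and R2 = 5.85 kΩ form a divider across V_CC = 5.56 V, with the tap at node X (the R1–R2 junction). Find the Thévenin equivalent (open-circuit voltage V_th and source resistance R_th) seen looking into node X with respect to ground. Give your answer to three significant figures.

V_th ≈ 0.654 V, R_th ≈ 5.16 kΩ

With X open, the divider is unloaded: V_th = 5.56 × 5.85/49.75 = 0.6538 V.
Zeroing V_CC shorts the top of R1 to ground, so R_th = R1 ‖ R2 = 5.162 kΩ.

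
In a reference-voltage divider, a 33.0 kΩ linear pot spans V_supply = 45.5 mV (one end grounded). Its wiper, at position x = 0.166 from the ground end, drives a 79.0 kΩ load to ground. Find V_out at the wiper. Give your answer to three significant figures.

V_out ≈ 7.14 mV

The pot divides into 27.52 kΩ above the wiper and 5.478 kΩ below.
Lower segment in parallel with the load: 5.478 ‖ 79.0 = 5.123 kΩ.
Loaded-divider output: V_out = 45.5 × 0.1569 = 7.140 mV.
(Unloaded: V_out = x·V_supply = 7.55 mV.)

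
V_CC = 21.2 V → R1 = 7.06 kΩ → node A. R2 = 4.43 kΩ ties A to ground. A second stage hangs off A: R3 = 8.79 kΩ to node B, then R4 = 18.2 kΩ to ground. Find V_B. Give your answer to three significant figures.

V_B ≈ 5.01 V

Looking into the second stage from A: R3 + R4 = 26.99 kΩ appears in parallel with R2.
Effective lower resistance at A: R2 ‖ 26.99 = 3.805 kΩ.
V_A = 21.2 × 3.805/(7.06 + 3.805) = 7.425 V.
V_B = V_A × 0.6743 = 5.007 V.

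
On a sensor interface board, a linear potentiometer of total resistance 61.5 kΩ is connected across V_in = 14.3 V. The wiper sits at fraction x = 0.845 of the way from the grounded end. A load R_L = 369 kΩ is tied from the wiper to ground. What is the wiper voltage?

Split the track: R_lower = x·R_p = 51.97 kΩ, R_upper = (1−x)·R_p = 9.533 kΩ.
R_L loads the lower segment: effective lower R = 45.55 kΩ.
Then V_out = V_in · 45.55/(9.533 + 45.55) = 11.83 V.

V_out ≈ 11.8 V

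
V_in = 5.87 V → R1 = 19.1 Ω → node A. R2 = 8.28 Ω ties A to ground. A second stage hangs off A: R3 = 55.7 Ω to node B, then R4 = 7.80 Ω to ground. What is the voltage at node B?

V_B ≈ 0.200 V

Looking into the second stage from A: R3 + R4 = 63.50 Ω appears in parallel with R2.
Effective lower resistance at A: R2 ‖ 63.50 = 7.325 Ω.
First divider: V_A = V_in · 7.325/(19.1 + 7.325) = 1.627 V.
V_B = V_A × 0.1228 = 0.1999 V.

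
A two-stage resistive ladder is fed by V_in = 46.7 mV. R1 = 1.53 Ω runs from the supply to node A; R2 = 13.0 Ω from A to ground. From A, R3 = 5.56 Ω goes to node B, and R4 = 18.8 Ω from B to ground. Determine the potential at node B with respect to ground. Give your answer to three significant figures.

The second stage (R3 + R4 = 24.36 Ω) loads node A in parallel with R2.
Effective lower resistance at A: R2 ‖ 24.36 = 8.476 Ω.
So V_A = 46.7 × 0.8471 = 39.56 mV.
V_B = V_A × 0.7718 = 30.53 mV.

V_B ≈ 30.5 mV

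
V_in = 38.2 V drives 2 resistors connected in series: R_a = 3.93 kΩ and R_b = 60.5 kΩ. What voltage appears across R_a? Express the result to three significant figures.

Series total: ΣR = 3.93 + 60.5 = 64.43 kΩ.
V = V_in · R/ΣR = 38.2 × 0.06100 = 2.330 V.

V ≈ 2.33 V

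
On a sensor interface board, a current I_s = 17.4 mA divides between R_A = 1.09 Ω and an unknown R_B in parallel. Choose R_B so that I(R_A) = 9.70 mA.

R_B ≈ 1.37 Ω

In a two-way split, I_A/I_s = R_B/(R_A + R_B).
9.70/17.4 = R_B/(R_A + R_B) → R_B = R_A · (0.5575)/(1 − 0.5575) = 1.09 × 1.260 = 1.373 Ω.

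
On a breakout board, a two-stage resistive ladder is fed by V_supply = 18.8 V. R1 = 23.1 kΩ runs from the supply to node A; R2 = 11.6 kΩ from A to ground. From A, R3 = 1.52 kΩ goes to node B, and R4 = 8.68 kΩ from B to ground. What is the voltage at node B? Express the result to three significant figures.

V_B ≈ 3.04 V

The second stage (R3 + R4 = 10.20 kΩ) loads node A in parallel with R2.
R2 ‖ (R3+R4) = 5.428 kΩ.
So V_A = 18.8 × 0.1903 = 3.577 V.
V_B = V_A × 0.8510 = 3.044 V.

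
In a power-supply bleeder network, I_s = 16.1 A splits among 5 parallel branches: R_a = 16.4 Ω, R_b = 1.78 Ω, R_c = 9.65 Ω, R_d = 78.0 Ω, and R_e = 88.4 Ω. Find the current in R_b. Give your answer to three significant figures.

I ≈ 12.1 A

Conductances: ΣG = 1/16.4 + 1/1.78 + 1/9.65 + 1/78.0 + 1/88.4 = 0.7505 (1/Ω).
Current divider: I(R_b) = I_s · G_k/ΣG = 16.1 × (0.5618/0.7505) = 16.1 × 0.7485 = 12.05 A.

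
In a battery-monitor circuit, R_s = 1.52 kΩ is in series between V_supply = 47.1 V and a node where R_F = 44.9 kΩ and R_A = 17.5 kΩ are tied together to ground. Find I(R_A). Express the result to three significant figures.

I ≈ 2.40 mA

Parallel bank: R_p = 1/(1/44.9 + 1/17.5) = 12.59 kΩ.
V_A = 47.1 × 12.59/14.11 = 42.03 V.
Branch current I = V_A/R_A = 42.03/17.5 = 2.402 mA.
(Equivalently: I_total = 3.338 mA, then current-divider fraction G_k/ΣG = 0.7196.)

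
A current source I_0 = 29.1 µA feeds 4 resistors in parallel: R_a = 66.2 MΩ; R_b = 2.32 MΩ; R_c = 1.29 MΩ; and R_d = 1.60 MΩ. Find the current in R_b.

Total conductance ΣG = 1/66.2 + 1/2.32 + 1/1.29 + 1/1.60 = 1.846 (units of 1/MΩ).
R_b takes the fraction G_k/ΣG = 0.4310/1.846 = 0.2335, so I = 29.1 × 0.2335 = 6.794 µA.

I ≈ 6.79 µA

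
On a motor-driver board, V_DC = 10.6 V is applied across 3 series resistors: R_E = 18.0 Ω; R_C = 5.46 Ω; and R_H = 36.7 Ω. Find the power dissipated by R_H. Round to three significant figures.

Series current I = V_DC/ΣR = 10.6/60.16 = 0.1762 A.
P(R_H) = I²·R_H = (0.1762)² × 36.7 = 1.139 W.

P ≈ 1.14 W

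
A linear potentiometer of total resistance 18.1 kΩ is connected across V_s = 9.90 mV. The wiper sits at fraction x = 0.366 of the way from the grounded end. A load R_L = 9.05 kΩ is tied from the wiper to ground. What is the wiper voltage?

Split the track: R_lower = x·R_p = 6.625 kΩ, R_upper = (1−x)·R_p = 11.48 kΩ.
(x·R_p) ‖ R_L = 3.825 kΩ.
Then V_out = V_s · 3.825/(11.48 + 3.825) = 2.475 mV.

V_out ≈ 2.47 mV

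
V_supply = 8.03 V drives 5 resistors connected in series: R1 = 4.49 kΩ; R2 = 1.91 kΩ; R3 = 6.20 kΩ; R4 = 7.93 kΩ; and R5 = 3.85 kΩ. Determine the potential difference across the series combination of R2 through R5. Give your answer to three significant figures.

V ≈ 6.55 V

Total series resistance ΣR = 4.49 + 1.91 + 6.20 + 7.93 + 3.85 = 24.38 kΩ.
R_{R2..R5} = 1.91 + 6.20 + 7.93 + 3.85 = 19.89 kΩ.
By the voltage-divider rule, V = 8.03 × 19.89/24.38 = 6.551 V.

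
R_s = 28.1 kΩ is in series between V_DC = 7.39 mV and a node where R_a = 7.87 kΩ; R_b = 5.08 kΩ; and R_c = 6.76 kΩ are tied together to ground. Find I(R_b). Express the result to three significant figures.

I ≈ 0.102 µA

Combine the parallel branches: R_p = (1/7.87 + 1/5.08 + 1/6.76)⁻¹ = 2.119 kΩ.
V_A by voltage divider: V_A = 7.39 × 2.119/(28.1 + 2.119) = 0.5183 mV.
Branch current I = V_A/R_b = 0.5183/5.08 = 0.1020 µA.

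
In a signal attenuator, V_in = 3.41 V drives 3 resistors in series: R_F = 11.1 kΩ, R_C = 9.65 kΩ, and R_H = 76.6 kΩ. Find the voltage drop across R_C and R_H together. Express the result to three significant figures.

V ≈ 3.02 V

Series total: ΣR = 11.1 + 9.65 + 76.6 = 97.35 kΩ.
R_{R_C..R_H} = 9.65 + 76.6 = 86.25 kΩ.
By the voltage-divider rule, V = 3.41 × 86.25/97.35 = 3.021 V.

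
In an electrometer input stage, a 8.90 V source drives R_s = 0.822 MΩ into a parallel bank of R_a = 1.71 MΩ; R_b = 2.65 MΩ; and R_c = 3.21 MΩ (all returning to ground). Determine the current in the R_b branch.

I ≈ 1.64 µA

Equivalent of the parallel group: R_p = 0.7851 MΩ.
Node voltage V_A = V_DC · R_p/(R_s + R_p) = 8.90 × 0.4885 = 4.348 V.
Branch current I = V_A/R_b = 4.348/2.65 = 1.641 µA.
(Check via current divider: I_total = 5.538 µA; share G_k/ΣG = 0.2963 → same result.)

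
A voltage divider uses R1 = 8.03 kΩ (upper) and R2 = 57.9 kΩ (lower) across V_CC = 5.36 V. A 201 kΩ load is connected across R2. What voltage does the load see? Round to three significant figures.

R2 ‖ R_L = (57.9 × 201)/(57.9 + 201) = 44.95 kΩ.
Voltage divider with the loaded lower leg: V_out = 5.36 × 44.95/(8.03 + 44.95) = 5.36 × 0.8484 = 4.548 V.

V_out ≈ 4.55 V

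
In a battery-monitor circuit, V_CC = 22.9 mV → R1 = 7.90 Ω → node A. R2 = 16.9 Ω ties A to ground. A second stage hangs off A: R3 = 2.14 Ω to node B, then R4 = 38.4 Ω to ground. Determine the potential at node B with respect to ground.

V_B ≈ 13.0 mV

The second stage (R3 + R4 = 40.54 Ω) loads node A in parallel with R2.
R2 ‖ (R3+R4) = 11.93 Ω.
So V_A = 22.9 × 0.6016 = 13.78 mV.
Then the unloaded second divider: V_B = V_A × R4/(R3+R4) = 13.78 × 0.9472 = 13.05 mV.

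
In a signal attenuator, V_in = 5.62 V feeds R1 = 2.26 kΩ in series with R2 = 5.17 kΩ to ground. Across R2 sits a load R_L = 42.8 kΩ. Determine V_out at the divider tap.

V_out ≈ 3.77 V

First combine the lower leg with the load: R2 ‖ R_L = 4.613 kΩ.
Then V_out = V_in · R2'/(R1 + R2') = 5.62 × 4.613/6.873 = 3.772 V.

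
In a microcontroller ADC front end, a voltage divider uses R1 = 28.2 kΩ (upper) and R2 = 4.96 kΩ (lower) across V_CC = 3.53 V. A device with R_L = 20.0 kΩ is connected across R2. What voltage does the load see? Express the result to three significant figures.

First combine the lower leg with the load: R2 ‖ R_L = 3.974 kΩ.
Voltage divider with the loaded lower leg: V_out = 3.53 × 3.974/(28.2 + 3.974) = 3.53 × 0.1235 = 0.4360 V.
(Unloaded it would be 0.528 V; the load pulls it down.)

V_out ≈ 0.436 V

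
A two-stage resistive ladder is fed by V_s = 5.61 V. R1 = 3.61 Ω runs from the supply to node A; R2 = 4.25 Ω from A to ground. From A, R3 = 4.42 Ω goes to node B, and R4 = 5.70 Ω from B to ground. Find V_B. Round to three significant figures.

V_B ≈ 1.43 V

Node A sees R2 in parallel with the series input of stage 2, R3 + R4 = 10.12 Ω.
R2 ‖ (R3+R4) = 2.993 Ω.
So V_A = 5.61 × 0.4533 = 2.543 V.
Stage 2 is unloaded, so V_B = V_A · R4/(R3+R4) = 2.543 × 5.70/10.12 = 1.432 V.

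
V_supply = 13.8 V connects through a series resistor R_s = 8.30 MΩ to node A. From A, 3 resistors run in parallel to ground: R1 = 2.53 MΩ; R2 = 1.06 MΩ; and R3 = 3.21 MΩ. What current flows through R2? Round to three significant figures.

Combine the parallel branches: R_p = (1/2.53 + 1/1.06 + 1/3.21)⁻¹ = 0.6060 MΩ.
V_A = 13.8 × 0.6060/8.906 = 0.9390 V.
Branch current I = V_A/R2 = 0.9390/1.06 = 0.8858 µA.
(Check via current divider: I_total = 1.550 µA; share G_k/ΣG = 0.5717 → same result.)

I ≈ 0.886 µA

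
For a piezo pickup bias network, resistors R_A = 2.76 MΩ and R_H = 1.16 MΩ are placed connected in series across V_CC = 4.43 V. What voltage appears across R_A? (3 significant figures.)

Series total: ΣR = 2.76 + 1.16 = 3.920 MΩ.
V = V_CC · R/ΣR = 4.43 × 0.7041 = 3.119 V.

V ≈ 3.12 V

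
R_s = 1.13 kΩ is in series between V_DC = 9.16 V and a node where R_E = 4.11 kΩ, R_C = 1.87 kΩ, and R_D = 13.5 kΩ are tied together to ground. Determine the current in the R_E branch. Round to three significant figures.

I ≈ 1.14 mA

Combine the parallel branches: R_p = (1/4.11 + 1/1.87 + 1/13.5)⁻¹ = 1.174 kΩ.
V_A by voltage divider: V_A = 9.16 × 1.174/(1.13 + 1.174) = 4.667 V.
I(R_E) = V_A / R_E = 4.667/4.11 = 1.135 mA.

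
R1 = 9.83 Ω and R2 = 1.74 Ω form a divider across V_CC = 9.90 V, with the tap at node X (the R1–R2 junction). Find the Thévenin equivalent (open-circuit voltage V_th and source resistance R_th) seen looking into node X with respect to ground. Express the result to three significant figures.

Open-circuit (no load on X): V_th = V_CC · R2/(R1 + R2) = 9.90 × 1.74/(9.830 + 1.74) = 1.489 V.
Zeroing V_CC shorts the top of R1 to ground, so R_th = R1 ‖ R2 = 1.478 Ω.

V_th ≈ 1.49 V, R_th ≈ 1.48 Ω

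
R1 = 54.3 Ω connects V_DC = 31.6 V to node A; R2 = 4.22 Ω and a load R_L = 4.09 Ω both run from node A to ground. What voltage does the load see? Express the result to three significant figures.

V_out ≈ 1.16 V

First combine the lower leg with the load: R2 ‖ R_L = 2.077 Ω.
Now apply the divider: V_out = 31.6 × 0.03684 = 1.164 V.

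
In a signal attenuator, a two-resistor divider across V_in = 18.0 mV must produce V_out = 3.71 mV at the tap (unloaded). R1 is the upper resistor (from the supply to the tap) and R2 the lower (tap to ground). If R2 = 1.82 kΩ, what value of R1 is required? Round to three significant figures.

R1 ≈ 7.01 kΩ

The divider ratio is R2/(R1+R2) = 3.71/18.0 = 0.2061.
R1 = R2·(1/k − 1) = 1.82 × 3.852 = 7.010 kΩ.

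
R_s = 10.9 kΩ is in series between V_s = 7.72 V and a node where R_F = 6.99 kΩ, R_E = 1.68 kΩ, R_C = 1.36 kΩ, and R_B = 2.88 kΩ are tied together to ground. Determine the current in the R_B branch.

I ≈ 0.129 mA

Combine the parallel branches: R_p = (1/6.99 + 1/1.68 + 1/1.36 + 1/2.88)⁻¹ = 0.5492 kΩ.
V_A = 7.72 × 0.5492/11.45 = 0.3703 V.
Branch current I = V_A/R_B = 0.3703/2.88 = 0.1286 mA.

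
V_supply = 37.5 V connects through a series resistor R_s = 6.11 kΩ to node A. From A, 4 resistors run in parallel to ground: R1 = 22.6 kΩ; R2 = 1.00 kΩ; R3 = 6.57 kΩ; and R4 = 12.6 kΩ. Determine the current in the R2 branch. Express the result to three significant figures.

Combine the parallel branches: R_p = (1/22.6 + 1/1.00 + 1/6.57 + 1/12.6)⁻¹ = 0.7838 kΩ.
Node voltage V_A = V_supply · R_p/(R_s + R_p) = 37.5 × 0.1137 = 4.264 V.
I(R2) = V_A / R2 = 4.264/1.00 = 4.264 mA.

I ≈ 4.26 mA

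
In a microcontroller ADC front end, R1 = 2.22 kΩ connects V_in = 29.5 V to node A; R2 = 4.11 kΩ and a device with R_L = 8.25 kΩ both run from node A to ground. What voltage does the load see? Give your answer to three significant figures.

First combine the lower leg with the load: R2 ‖ R_L = 2.743 kΩ.
Now apply the divider: V_out = 29.5 × 0.5527 = 16.31 V.
(Unloaded it would be 19.2 V; the load pulls it down.)

V_out ≈ 16.3 V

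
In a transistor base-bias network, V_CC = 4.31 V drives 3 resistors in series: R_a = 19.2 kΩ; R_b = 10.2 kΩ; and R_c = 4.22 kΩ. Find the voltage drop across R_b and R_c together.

ΣR = 19.2 + 10.2 + 4.22 = 33.62 kΩ.
R_{R_b..R_c} = 10.2 + 4.22 = 14.42 kΩ.
V = V_CC · R/ΣR = 4.31 × 0.4289 = 1.849 V.

V ≈ 1.85 V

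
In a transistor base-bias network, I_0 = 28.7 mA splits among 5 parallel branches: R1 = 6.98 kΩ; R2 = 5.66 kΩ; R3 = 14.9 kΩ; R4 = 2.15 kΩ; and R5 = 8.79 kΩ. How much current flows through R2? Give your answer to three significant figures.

Conductances: ΣG = 1/6.98 + 1/5.66 + 1/14.9 + 1/2.15 + 1/8.79 = 0.9659 (1/kΩ).
Current divider: I(R2) = I_0 · G_k/ΣG = 28.7 × (0.1767/0.9659) = 28.7 × 0.1829 = 5.249 mA.

I ≈ 5.25 mA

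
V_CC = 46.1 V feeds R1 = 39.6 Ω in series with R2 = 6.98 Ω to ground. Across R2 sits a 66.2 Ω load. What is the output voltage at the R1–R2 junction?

V_out ≈ 6.34 V

The load sits in parallel with R2, giving an effective lower resistance R2' = R2·R_L/(R2+R_L) = 6.314 Ω.
Voltage divider with the loaded lower leg: V_out = 46.1 × 6.314/(39.6 + 6.314) = 46.1 × 0.1375 = 6.340 V.
(Unloaded it would be 6.91 V; the load pulls it down.)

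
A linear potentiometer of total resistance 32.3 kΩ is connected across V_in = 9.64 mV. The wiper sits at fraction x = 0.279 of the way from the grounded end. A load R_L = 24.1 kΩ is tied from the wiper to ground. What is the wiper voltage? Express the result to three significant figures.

V_out ≈ 2.12 mV

Split the track: R_lower = x·R_p = 9.012 kΩ, R_upper = (1−x)·R_p = 23.29 kΩ.
Lower segment in parallel with the load: 9.012 ‖ 24.1 = 6.559 kΩ.
Then V_out = V_in · 6.559/(23.29 + 6.559) = 2.118 mV.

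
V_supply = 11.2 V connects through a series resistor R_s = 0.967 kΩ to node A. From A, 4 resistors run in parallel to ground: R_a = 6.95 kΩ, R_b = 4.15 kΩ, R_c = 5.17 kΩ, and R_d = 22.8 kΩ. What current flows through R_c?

Parallel bank: R_p = 1/(1/6.95 + 1/4.15 + 1/5.17 + 1/22.8) = 1.607 kΩ.
V_A by voltage divider: V_A = 11.2 × 1.607/(0.967 + 1.607) = 6.993 V.
Branch current I = V_A/R_c = 6.993/5.17 = 1.353 mA.

I ≈ 1.35 mA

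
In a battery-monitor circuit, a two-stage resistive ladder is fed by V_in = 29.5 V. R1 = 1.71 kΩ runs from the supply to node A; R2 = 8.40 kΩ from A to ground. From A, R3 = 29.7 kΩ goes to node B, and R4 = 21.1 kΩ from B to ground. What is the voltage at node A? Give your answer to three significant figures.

V_A ≈ 23.8 V

The second stage (R3 + R4 = 50.80 kΩ) loads node A in parallel with R2.
Effective lower resistance at A: R2 ‖ 50.80 = 7.208 kΩ.
So V_A = 29.5 × 0.8083 = 23.84 V.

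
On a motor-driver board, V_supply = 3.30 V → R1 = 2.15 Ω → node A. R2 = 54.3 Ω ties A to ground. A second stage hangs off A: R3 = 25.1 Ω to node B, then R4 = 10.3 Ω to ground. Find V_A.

V_A ≈ 3.00 V

Node A sees R2 in parallel with the series input of stage 2, R3 + R4 = 35.40 Ω.
Effective lower resistance at A: R2 ‖ 35.40 = 21.43 Ω.
First divider: V_A = V_supply · 21.43/(2.15 + 21.43) = 2.999 V.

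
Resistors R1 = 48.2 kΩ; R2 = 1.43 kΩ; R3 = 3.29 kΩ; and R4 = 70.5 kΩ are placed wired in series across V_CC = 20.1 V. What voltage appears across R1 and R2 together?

Series total: ΣR = 48.2 + 1.43 + 3.29 + 70.5 = 123.4 kΩ.
R_{R1..R2} = 48.2 + 1.43 = 49.63 kΩ.
By the voltage-divider rule, V = 20.1 × 49.63/123.4 = 8.083 V.

V ≈ 8.08 V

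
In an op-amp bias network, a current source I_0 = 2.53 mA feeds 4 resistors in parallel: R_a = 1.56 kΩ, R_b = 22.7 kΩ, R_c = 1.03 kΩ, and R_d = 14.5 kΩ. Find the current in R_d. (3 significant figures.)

I ≈ 0.101 mA

Total conductance ΣG = 1/1.56 + 1/22.7 + 1/1.03 + 1/14.5 = 1.725 (units of 1/kΩ).
R_d takes the fraction G_k/ΣG = 0.06897/1.725 = 0.03998, so I = 2.53 × 0.03998 = 0.1012 mA.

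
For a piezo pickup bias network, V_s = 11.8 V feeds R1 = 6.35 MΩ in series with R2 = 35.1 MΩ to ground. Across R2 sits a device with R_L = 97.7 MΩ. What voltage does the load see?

V_out ≈ 9.47 V

First combine the lower leg with the load: R2 ‖ R_L = 25.82 MΩ.
Voltage divider with the loaded lower leg: V_out = 11.8 × 25.82/(6.35 + 25.82) = 11.8 × 0.8026 = 9.471 V.
(Unloaded it would be 9.99 V; the load pulls it down.)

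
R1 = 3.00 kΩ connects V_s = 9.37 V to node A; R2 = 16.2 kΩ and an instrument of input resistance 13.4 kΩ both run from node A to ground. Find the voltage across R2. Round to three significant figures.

The load sits in parallel with R2, giving an effective lower resistance R2' = R2·R_L/(R2+R_L) = 7.334 kΩ.
Voltage divider with the loaded lower leg: V_out = 9.37 × 7.334/(3.00 + 7.334) = 9.37 × 0.7097 = 6.650 V.
(Unloaded it would be 7.91 V; the load pulls it down.)

V_out ≈ 6.65 V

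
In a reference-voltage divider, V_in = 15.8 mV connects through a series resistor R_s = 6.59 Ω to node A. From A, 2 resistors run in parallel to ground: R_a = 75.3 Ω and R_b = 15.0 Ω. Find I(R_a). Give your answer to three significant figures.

Combine the parallel branches: R_p = (1/75.3 + 1/15.0)⁻¹ = 12.51 Ω.
V_A by voltage divider: V_A = 15.8 × 12.51/(6.59 + 12.51) = 10.35 mV.
Branch current I = V_A/R_a = 10.35/75.3 = 0.1374 mA.

I ≈ 0.137 mA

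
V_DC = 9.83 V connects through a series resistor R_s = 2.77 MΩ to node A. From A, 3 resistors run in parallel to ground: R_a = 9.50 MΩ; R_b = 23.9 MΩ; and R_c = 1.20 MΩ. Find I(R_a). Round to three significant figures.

I ≈ 0.278 µA

Parallel bank: R_p = 1/(1/9.50 + 1/23.9 + 1/1.20) = 1.020 MΩ.
Node voltage V_A = V_DC · R_p/(R_s + R_p) = 9.83 × 0.2691 = 2.645 V.
Branch current I = V_A/R_a = 2.645/9.50 = 0.2785 µA.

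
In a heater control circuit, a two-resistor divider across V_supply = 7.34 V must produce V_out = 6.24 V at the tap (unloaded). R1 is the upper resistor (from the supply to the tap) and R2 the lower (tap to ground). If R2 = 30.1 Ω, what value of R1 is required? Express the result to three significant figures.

V_out/V_supply = R2/(R1+R2) = 0.8501.
Rearranging, R1 = R2·(1−k)/k = 30.1 × 0.1763 = 5.306 Ω.

R1 ≈ 5.31 Ω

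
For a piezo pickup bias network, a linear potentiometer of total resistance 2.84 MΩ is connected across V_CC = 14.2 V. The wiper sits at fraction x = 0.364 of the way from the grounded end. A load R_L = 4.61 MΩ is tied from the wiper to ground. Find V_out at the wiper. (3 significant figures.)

The pot divides into 1.806 MΩ above the wiper and 1.034 MΩ below.
R_L loads the lower segment: effective lower R = 0.8444 MΩ.
Then V_out = V_CC · 0.8444/(1.806 + 0.8444) = 4.524 V.

V_out ≈ 4.52 V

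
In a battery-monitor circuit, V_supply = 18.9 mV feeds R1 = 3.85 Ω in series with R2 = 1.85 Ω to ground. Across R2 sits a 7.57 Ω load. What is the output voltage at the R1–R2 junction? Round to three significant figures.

V_out ≈ 5.27 mV

First combine the lower leg with the load: R2 ‖ R_L = 1.487 Ω.
Then V_out = V_supply · R2'/(R1 + R2') = 18.9 × 1.487/5.337 = 5.265 mV.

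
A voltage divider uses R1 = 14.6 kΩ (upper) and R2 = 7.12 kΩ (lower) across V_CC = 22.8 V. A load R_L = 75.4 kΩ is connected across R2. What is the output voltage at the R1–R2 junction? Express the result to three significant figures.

V_out ≈ 7.03 V

The load sits in parallel with R2, giving an effective lower resistance R2' = R2·R_L/(R2+R_L) = 6.506 kΩ.
Then V_out = V_CC · R2'/(R1 + R2') = 22.8 × 6.506/21.11 = 7.028 V.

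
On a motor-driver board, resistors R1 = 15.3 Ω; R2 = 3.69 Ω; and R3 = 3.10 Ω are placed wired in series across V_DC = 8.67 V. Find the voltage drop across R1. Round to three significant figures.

V ≈ 6.01 V

Series total: ΣR = 15.3 + 3.69 + 3.10 = 22.09 Ω.
Voltage divider: V = V_DC · (15.30 / 22.09) = 8.67 × 0.6926 = 6.005 V.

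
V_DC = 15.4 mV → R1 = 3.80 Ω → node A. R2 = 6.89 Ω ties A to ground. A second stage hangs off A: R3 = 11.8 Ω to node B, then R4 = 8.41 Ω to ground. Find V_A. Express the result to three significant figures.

The second stage (R3 + R4 = 20.21 Ω) loads node A in parallel with R2.
Effective lower resistance at A: R2 ‖ 20.21 = 5.138 Ω.
V_A = 15.4 × 5.138/(3.80 + 5.138) = 8.853 mV.

V_A ≈ 8.85 mV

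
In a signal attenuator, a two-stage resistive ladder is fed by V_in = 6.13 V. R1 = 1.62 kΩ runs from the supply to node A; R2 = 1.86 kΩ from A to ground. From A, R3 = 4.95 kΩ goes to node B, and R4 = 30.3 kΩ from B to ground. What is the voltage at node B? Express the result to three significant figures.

V_B ≈ 2.75 V

Node A sees R2 in parallel with the series input of stage 2, R3 + R4 = 35.25 kΩ.
R2 ‖ (R3+R4) = 1.767 kΩ.
V_A = 6.13 × 1.767/(1.62 + 1.767) = 3.198 V.
Stage 2 is unloaded, so V_B = V_A · R4/(R3+R4) = 3.198 × 30.3/35.25 = 2.749 V.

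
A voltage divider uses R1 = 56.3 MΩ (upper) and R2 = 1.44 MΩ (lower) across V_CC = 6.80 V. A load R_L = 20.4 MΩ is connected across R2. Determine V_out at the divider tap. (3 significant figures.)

V_out ≈ 0.159 V

R2 ‖ R_L = (1.44 × 20.4)/(1.44 + 20.4) = 1.345 MΩ.
Then V_out = V_CC · R2'/(R1 + R2') = 6.80 × 1.345/57.65 = 0.1587 V.
(Unloaded it would be 0.170 V; the load pulls it down.)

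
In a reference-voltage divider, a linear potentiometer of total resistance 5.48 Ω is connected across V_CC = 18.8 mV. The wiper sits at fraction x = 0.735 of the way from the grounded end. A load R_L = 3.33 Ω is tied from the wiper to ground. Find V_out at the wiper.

Split the track: R_lower = x·R_p = 4.028 Ω, R_upper = (1−x)·R_p = 1.452 Ω.
R_L loads the lower segment: effective lower R = 1.823 Ω.
Loaded-divider output: V_out = 18.8 × 0.5566 = 10.46 mV.

V_out ≈ 10.5 mV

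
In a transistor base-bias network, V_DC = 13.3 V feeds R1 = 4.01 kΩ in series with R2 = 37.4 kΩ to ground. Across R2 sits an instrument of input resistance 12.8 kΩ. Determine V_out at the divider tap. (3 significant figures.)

First combine the lower leg with the load: R2 ‖ R_L = 9.536 kΩ.
Then V_out = V_DC · R2'/(R1 + R2') = 13.3 × 9.536/13.55 = 9.363 V.
(Unloaded it would be 12.0 V; the load pulls it down.)

V_out ≈ 9.36 V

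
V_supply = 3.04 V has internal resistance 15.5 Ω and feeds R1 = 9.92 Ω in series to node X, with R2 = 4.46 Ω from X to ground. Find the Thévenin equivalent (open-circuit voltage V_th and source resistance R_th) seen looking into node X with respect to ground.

R1' = 15.5 + 9.92 = 25.42 Ω (source resistance + R1).
Open-circuit (no load on X): V_th = V_supply · R2/(R1' + R2) = 3.04 × 4.46/(25.42 + 4.46) = 0.4538 V.
Looking into X with the source shorted: R_th = R1'·R2/(R1'+R2) = 25.42 × 4.46/29.88 = 3.794 Ω.

V_th ≈ 0.454 V, R_th ≈ 3.79 Ω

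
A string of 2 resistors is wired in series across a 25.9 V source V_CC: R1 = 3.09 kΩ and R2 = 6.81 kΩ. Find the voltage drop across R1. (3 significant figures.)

V ≈ 8.08 V

ΣR = 3.09 + 6.81 = 9.900 kΩ.
By the voltage-divider rule, V = 25.9 × 3.090/9.900 = 8.084 V.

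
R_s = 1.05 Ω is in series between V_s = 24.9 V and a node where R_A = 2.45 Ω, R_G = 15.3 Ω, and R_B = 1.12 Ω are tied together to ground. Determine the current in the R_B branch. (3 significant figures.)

Equivalent of the parallel group: R_p = 0.7319 Ω.
Node voltage V_A = V_s · R_p/(R_s + R_p) = 24.9 × 0.4107 = 10.23 V.
I(R_B) = V_A / R_B = 10.23/1.12 = 9.131 A.

I ≈ 9.13 A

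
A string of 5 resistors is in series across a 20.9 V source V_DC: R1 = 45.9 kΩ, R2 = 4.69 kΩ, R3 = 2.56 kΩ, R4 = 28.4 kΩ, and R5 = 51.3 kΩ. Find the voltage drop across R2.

ΣR = 45.9 + 4.69 + 2.56 + 28.4 + 51.3 = 132.8 kΩ.
V = V_DC · R/ΣR = 20.9 × 0.03530 = 0.7378 V.

V ≈ 0.738 V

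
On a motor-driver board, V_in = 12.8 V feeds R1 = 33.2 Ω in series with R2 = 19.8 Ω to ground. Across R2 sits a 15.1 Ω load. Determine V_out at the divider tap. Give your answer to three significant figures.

V_out ≈ 2.63 V

R2 ‖ R_L = (19.8 × 15.1)/(19.8 + 15.1) = 8.567 Ω.
Then V_out = V_in · R2'/(R1 + R2') = 12.8 × 8.567/41.77 = 2.625 V.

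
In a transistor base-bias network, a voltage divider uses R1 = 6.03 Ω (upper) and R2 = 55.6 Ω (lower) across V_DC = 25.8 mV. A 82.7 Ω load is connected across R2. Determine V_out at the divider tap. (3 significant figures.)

V_out ≈ 21.8 mV

First combine the lower leg with the load: R2 ‖ R_L = 33.25 Ω.
Now apply the divider: V_out = 25.8 × 0.8465 = 21.84 mV.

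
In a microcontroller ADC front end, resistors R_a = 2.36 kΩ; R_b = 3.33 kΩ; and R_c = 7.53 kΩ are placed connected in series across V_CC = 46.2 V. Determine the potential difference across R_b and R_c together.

V ≈ 38.0 V

Total series resistance ΣR = 2.36 + 3.33 + 7.53 = 13.22 kΩ.
R_{R_b..R_c} = 3.33 + 7.53 = 10.86 kΩ.
Voltage divider: V = V_CC · (10.86 / 13.22) = 46.2 × 0.8215 = 37.95 V.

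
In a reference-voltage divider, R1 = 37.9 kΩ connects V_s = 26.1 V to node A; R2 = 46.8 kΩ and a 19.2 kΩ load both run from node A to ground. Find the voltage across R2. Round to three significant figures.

R2 ‖ R_L = (46.8 × 19.2)/(46.8 + 19.2) = 13.61 kΩ.
Now apply the divider: V_out = 26.1 × 0.2643 = 6.898 V.
(Unloaded it would be 14.4 V; the load pulls it down.)

V_out ≈ 6.90 V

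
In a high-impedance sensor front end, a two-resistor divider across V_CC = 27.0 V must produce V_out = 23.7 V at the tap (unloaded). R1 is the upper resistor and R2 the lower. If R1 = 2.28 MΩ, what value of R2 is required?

R2 ≈ 16.4 MΩ

V_out/V_CC = R2/(R1+R2) = 0.8778.
R2 = R1 · 0.8778/(1 − 0.8778) = 16.37 MΩ.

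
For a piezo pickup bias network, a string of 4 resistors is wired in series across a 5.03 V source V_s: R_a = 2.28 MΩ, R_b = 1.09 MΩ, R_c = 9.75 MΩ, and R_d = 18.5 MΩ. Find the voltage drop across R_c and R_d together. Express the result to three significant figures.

V ≈ 4.49 V

Total series resistance ΣR = 2.28 + 1.09 + 9.75 + 18.5 = 31.62 MΩ.
R_{R_c..R_d} = 9.75 + 18.5 = 28.25 MΩ.
By the voltage-divider rule, V = 5.03 × 28.25/31.62 = 4.494 V.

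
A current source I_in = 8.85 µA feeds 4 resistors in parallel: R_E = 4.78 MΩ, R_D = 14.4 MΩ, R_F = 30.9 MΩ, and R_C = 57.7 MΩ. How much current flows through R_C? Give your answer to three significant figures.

I ≈ 0.467 µA

Conductances: ΣG = 1/4.78 + 1/14.4 + 1/30.9 + 1/57.7 = 0.3283 (1/MΩ).
Current divider: I(R_C) = I_in · G_k/ΣG = 8.85 × (0.01733/0.3283) = 8.85 × 0.05278 = 0.4671 µA.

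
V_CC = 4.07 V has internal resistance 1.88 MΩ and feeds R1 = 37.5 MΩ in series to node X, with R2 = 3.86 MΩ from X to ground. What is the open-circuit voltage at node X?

R1' = 1.88 + 37.5 = 39.38 MΩ (source resistance + R1).
With X open, the divider is unloaded: V_th = 4.07 × 3.86/43.24 = 0.3633 V.

V_th ≈ 0.363 V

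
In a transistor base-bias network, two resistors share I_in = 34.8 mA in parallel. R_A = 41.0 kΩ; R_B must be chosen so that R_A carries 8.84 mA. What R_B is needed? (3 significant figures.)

The fraction through R_A equals R_B/(R_A+R_B).
8.84/34.8 = R_B/(R_A + R_B) → R_B = R_A · (0.2540)/(1 − 0.2540) = 41.0 × 0.3405 = 13.96 kΩ.

R_B ≈ 14.0 kΩ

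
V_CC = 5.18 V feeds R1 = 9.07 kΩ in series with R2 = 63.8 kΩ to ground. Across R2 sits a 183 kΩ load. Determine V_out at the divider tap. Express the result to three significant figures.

First combine the lower leg with the load: R2 ‖ R_L = 47.31 kΩ.
Voltage divider with the loaded lower leg: V_out = 5.18 × 47.31/(9.07 + 47.31) = 5.18 × 0.8391 = 4.347 V.
(Unloaded it would be 4.54 V; the load pulls it down.)

V_out ≈ 4.35 V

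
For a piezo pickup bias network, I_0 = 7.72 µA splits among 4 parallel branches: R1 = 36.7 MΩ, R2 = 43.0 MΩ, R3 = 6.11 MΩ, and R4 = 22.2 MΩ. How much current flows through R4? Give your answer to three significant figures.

Conductances: ΣG = 1/36.7 + 1/43.0 + 1/6.11 + 1/22.2 = 0.2592 (1/MΩ).
Current divider: I(R4) = I_0 · G_k/ΣG = 7.72 × (0.04505/0.2592) = 7.72 × 0.1738 = 1.342 µA.

I ≈ 1.34 µA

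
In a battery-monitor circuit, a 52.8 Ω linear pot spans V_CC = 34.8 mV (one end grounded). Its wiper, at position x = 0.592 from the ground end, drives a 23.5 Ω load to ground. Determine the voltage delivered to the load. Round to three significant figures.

Split the track: R_lower = x·R_p = 31.26 Ω, R_upper = (1−x)·R_p = 21.54 Ω.
Lower segment in parallel with the load: 31.26 ‖ 23.5 = 13.41 Ω.
V_out = 34.8 × 13.41/(21.54 + 13.41) = 13.35 mV.
(Unloaded: V_out = x·V_CC = 20.6 mV.)

V_out ≈ 13.4 mV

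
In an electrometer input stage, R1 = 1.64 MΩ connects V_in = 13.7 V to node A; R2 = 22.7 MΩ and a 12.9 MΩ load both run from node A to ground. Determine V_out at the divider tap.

V_out ≈ 11.4 V

R2 ‖ R_L = (22.7 × 12.9)/(22.7 + 12.9) = 8.226 MΩ.
Now apply the divider: V_out = 13.7 × 0.8338 = 11.42 V.
(Unloaded it would be 12.8 V; the load pulls it down.)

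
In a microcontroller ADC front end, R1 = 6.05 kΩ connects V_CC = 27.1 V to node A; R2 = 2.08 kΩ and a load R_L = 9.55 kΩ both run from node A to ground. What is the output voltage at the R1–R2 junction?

The load sits in parallel with R2, giving an effective lower resistance R2' = R2·R_L/(R2+R_L) = 1.708 kΩ.
Then V_out = V_CC · R2'/(R1 + R2') = 27.1 × 1.708/7.758 = 5.966 V.
(Unloaded it would be 6.93 V; the load pulls it down.)

V_out ≈ 5.97 V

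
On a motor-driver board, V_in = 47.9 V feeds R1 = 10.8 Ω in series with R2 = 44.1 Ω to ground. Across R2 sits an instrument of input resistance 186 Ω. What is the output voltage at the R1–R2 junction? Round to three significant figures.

V_out ≈ 36.8 V

First combine the lower leg with the load: R2 ‖ R_L = 35.65 Ω.
Voltage divider with the loaded lower leg: V_out = 47.9 × 35.65/(10.8 + 35.65) = 47.9 × 0.7675 = 36.76 V.
(Unloaded it would be 38.5 V; the load pulls it down.)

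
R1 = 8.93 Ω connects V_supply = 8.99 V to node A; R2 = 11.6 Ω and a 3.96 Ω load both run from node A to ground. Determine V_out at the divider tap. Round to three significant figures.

R2 ‖ R_L = (11.6 × 3.96)/(11.6 + 3.96) = 2.952 Ω.
Then V_out = V_supply · R2'/(R1 + R2') = 8.99 × 2.952/11.88 = 2.234 V.

V_out ≈ 2.23 V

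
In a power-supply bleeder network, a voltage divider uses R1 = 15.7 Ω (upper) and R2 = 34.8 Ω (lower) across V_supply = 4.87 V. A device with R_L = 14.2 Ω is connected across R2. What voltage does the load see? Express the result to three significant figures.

V_out ≈ 1.90 V

R2 ‖ R_L = (34.8 × 14.2)/(34.8 + 14.2) = 10.08 Ω.
Now apply the divider: V_out = 4.87 × 0.3911 = 1.905 V.
(Unloaded it would be 3.36 V; the load pulls it down.)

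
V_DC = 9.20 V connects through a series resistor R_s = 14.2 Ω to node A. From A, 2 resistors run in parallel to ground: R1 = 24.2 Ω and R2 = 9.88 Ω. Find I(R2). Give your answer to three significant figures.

I ≈ 0.308 A

Combine the parallel branches: R_p = (1/24.2 + 1/9.88)⁻¹ = 7.016 Ω.
V_A by voltage divider: V_A = 9.20 × 7.016/(14.2 + 7.016) = 3.042 V.
Branch current I = V_A/R2 = 3.042/9.88 = 0.3079 A.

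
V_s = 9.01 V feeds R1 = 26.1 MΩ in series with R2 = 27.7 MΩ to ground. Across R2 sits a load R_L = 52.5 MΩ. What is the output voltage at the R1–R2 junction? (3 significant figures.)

V_out ≈ 3.69 V

The load sits in parallel with R2, giving an effective lower resistance R2' = R2·R_L/(R2+R_L) = 18.13 MΩ.
Now apply the divider: V_out = 9.01 × 0.4099 = 3.694 V.
(Unloaded it would be 4.64 V; the load pulls it down.)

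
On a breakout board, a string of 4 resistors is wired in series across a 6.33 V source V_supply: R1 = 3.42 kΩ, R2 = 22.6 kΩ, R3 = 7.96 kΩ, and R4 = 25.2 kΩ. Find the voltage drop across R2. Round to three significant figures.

Total series resistance ΣR = 3.42 + 22.6 + 7.96 + 25.2 = 59.18 kΩ.
Voltage divider: V = V_supply · (22.60 / 59.18) = 6.33 × 0.3819 = 2.417 V.

V ≈ 2.42 V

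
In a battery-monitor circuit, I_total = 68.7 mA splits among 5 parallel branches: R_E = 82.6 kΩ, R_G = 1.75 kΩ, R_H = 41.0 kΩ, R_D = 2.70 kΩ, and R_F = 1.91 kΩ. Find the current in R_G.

I ≈ 26.1 mA

ΣG = 1/82.6 + 1/1.75 + 1/41.0 + 1/2.70 + 1/1.91 = 1.502.
By the current-divider rule, I = I_total · G_k/ΣG = 68.7 × 0.3805 = 26.14 mA.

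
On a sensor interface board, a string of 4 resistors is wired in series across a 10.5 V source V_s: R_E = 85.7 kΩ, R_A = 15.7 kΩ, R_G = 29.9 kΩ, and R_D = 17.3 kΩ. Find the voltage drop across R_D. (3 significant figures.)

Total series resistance ΣR = 85.7 + 15.7 + 29.9 + 17.3 = 148.6 kΩ.
V = V_s · R/ΣR = 10.5 × 0.1164 = 1.222 V.

V ≈ 1.22 V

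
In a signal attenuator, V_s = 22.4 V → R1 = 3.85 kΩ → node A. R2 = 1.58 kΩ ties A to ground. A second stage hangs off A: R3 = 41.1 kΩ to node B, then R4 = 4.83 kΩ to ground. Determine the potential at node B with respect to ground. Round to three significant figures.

The second stage (R3 + R4 = 45.93 kΩ) loads node A in parallel with R2.
Effective lower resistance at A: R2 ‖ 45.93 = 1.527 kΩ.
V_A = 22.4 × 1.527/(3.85 + 1.527) = 6.363 V.
V_B = V_A × 0.1052 = 0.6691 V.

V_B ≈ 0.669 V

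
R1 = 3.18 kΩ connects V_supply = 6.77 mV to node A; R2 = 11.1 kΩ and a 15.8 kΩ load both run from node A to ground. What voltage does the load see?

V_out ≈ 4.55 mV

The load sits in parallel with R2, giving an effective lower resistance R2' = R2·R_L/(R2+R_L) = 6.520 kΩ.
Then V_out = V_supply · R2'/(R1 + R2') = 6.77 × 6.520/9.700 = 4.550 mV.
(Unloaded it would be 5.26 mV; the load pulls it down.)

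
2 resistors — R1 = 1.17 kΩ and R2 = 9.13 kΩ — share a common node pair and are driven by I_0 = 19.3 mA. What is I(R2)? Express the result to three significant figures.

I ≈ 2.19 mA

With just two branches, the current splits inversely with resistance.
I(R2) = 19.3 × 1.17/(1.17 + 9.13) = 19.3 × 0.1136 = 2.192 mA.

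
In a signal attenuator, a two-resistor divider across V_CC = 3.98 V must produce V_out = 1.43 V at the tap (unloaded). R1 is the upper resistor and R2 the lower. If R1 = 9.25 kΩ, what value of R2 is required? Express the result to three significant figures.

Required fraction k = V_out/V_CC = 0.3593.
So R2 = R1 · V_out/(V_CC − V_out) = 9.25 × 1.43/(3.98 − 1.43) = 9.25 × 0.5608 = 5.187 kΩ.

R2 ≈ 5.19 kΩ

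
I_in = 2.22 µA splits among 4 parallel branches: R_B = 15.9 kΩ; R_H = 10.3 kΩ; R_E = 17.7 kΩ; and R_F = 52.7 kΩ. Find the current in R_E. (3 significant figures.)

I ≈ 0.533 µA

ΣG = 1/15.9 + 1/10.3 + 1/17.7 + 1/52.7 = 0.2355.
Current divider: I(R_E) = I_in · G_k/ΣG = 2.22 × (0.05650/0.2355) = 2.22 × 0.2400 = 0.5327 µA.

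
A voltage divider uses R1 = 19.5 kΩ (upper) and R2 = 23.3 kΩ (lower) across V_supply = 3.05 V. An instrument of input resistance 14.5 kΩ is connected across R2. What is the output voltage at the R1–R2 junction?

The load sits in parallel with R2, giving an effective lower resistance R2' = R2·R_L/(R2+R_L) = 8.938 kΩ.
Now apply the divider: V_out = 3.05 × 0.3143 = 0.9586 V.

V_out ≈ 0.959 V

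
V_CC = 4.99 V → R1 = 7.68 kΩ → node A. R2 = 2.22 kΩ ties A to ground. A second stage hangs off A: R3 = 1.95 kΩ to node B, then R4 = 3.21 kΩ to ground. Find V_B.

V_B ≈ 0.522 V

The second stage (R3 + R4 = 5.160 kΩ) loads node A in parallel with R2.
R2 ‖ (R3+R4) = 1.552 kΩ.
First divider: V_A = V_CC · 1.552/(7.68 + 1.552) = 0.8390 V.
Then the unloaded second divider: V_B = V_A × R4/(R3+R4) = 0.8390 × 0.6221 = 0.5219 V.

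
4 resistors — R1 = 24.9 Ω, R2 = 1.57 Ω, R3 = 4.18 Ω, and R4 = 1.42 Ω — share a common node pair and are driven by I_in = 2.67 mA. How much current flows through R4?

ΣG = 1/24.9 + 1/1.57 + 1/4.18 + 1/1.42 = 1.621.
Current divider: I(R4) = I_in · G_k/ΣG = 2.67 × (0.7042/1.621) = 2.67 × 0.4346 = 1.160 mA.

I ≈ 1.16 mA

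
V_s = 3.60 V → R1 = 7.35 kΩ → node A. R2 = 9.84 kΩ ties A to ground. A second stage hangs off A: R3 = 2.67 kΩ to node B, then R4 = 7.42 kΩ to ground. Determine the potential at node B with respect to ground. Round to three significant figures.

The second stage (R3 + R4 = 10.09 kΩ) loads node A in parallel with R2.
R2 ‖ (R3+R4) = 4.982 kΩ.
First divider: V_A = V_s · 4.982/(7.35 + 4.982) = 1.454 V.
Stage 2 is unloaded, so V_B = V_A · R4/(R3+R4) = 1.454 × 7.42/10.09 = 1.069 V.

V_B ≈ 1.07 V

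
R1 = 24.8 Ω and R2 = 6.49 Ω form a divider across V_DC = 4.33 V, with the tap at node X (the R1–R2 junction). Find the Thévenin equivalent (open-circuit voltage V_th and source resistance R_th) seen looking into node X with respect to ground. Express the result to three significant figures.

With X open, the divider is unloaded: V_th = 4.33 × 6.49/31.29 = 0.8981 V.
Looking into X with the source shorted: R_th = R1·R2/(R1+R2) = 24.80 × 6.49/31.29 = 5.144 Ω.

V_th ≈ 0.898 V, R_th ≈ 5.14 Ω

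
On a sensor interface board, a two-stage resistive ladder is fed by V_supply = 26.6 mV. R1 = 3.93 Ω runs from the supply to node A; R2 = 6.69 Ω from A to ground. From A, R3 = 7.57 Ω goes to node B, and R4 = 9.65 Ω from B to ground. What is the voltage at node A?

V_A ≈ 14.7 mV

Looking into the second stage from A: R3 + R4 = 17.22 Ω appears in parallel with R2.
R2 ‖ (R3+R4) = 4.818 Ω.
So V_A = 26.6 × 0.5508 = 14.65 mV.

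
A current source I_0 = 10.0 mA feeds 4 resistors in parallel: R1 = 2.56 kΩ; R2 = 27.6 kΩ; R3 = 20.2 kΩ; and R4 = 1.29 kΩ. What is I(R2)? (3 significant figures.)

I ≈ 0.289 mA

ΣG = 1/2.56 + 1/27.6 + 1/20.2 + 1/1.29 = 1.252.
By the current-divider rule, I = I_0 · G_k/ΣG = 10.0 × 0.02895 = 0.2895 mA.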